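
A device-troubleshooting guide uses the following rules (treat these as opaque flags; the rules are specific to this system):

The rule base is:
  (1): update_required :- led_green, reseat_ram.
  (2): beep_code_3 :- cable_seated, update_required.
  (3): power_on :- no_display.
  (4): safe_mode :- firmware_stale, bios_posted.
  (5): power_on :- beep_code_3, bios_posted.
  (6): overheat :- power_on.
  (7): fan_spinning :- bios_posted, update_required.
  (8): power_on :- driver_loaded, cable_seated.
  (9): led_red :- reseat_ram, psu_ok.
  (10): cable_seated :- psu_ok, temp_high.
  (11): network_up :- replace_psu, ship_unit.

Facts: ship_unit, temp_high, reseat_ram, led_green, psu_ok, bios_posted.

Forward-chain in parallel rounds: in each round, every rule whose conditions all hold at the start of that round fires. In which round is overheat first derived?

4

[1] (1) [update_required :- led_green, reseat_ram.]; (9) [led_red :- reseat_ram, psu_ok.]; (10) [cable_seated :- psu_ok, temp_high.]. ⇒ new: update_required, led_red, cable_seated.
[2] (2) [beep_code_3 :- cable_seated, update_required.]; (7) [fan_spinning :- bios_posted, update_required.]. ⇒ new: beep_code_3, fan_spinning.
[3] (5) [power_on :- beep_code_3, bios_posted.]. ⇒ new: power_on.
[4] (6) [overheat :- power_on.]. ⇒ new: overheat.
overheat first appears in round 4.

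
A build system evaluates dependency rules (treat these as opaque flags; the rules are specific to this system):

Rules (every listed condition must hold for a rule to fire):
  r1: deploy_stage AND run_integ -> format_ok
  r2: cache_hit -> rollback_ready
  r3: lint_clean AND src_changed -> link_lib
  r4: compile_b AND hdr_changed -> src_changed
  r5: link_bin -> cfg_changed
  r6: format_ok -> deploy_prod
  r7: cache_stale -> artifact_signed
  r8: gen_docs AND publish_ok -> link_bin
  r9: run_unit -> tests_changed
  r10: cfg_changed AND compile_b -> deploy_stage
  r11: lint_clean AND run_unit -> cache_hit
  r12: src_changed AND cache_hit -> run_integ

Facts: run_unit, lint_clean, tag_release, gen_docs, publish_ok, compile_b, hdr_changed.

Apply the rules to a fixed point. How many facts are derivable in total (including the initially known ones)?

Round 1 fires r4, r8, r9, r11, giving src_changed, link_bin, tests_changed, cache_hit.
Round 2 fires r2, r3, r5, r12, giving rollback_ready, link_lib, cfg_changed, run_integ.
Round 3 fires r10, giving deploy_stage.
Round 4 fires r1, giving format_ok.
Round 5 fires r6, giving deploy_prod.
Closure: {cache_hit, cfg_changed, compile_b, deploy_prod, deploy_stage, format_ok, gen_docs, hdr_changed, link_bin, link_lib, lint_clean, publish_ok, rollback_ready, run_integ, run_unit, src_changed, tag_release, tests_changed} — 18 facts.

18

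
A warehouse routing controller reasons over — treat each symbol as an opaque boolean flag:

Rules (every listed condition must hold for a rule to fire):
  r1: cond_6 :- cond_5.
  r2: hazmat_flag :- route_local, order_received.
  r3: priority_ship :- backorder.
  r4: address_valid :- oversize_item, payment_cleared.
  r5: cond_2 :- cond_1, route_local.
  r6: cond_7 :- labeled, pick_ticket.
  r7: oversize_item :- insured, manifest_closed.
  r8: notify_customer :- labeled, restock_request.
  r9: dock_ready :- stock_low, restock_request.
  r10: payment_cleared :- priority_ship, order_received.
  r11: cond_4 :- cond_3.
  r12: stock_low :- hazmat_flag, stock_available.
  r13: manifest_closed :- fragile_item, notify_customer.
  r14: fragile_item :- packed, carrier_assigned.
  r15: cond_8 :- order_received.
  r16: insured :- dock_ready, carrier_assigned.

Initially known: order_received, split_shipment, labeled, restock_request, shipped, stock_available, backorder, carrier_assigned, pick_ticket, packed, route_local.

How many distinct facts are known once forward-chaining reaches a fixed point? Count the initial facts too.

24

[1] r2 [hazmat_flag :- route_local, order_received.]; r3 [priority_ship :- backorder.]; r6 [cond_7 :- labeled, pick_ticket.]; r8 [notify_customer :- labeled, restock_request.]; r14 [fragile_item :- packed, carrier_assigned.]; r15 [cond_8 :- order_received.]. ⇒ new: hazmat_flag, priority_ship, cond_7, notify_customer, fragile_item, cond_8.
[2] r10 [payment_cleared :- priority_ship, order_received.]; r12 [stock_low :- hazmat_flag, stock_available.]; r13 [manifest_closed :- fragile_item, notify_customer.]. ⇒ new: payment_cleared, stock_low, manifest_closed.
[3] r9 [dock_ready :- stock_low, restock_request.]. ⇒ new: dock_ready.
[4] r16 [insured :- dock_ready, carrier_assigned.]. ⇒ new: insured.
[5] r7 [oversize_item :- insured, manifest_closed.]. ⇒ new: oversize_item.
[6] r4 [address_valid :- oversize_item, payment_cleared.]. ⇒ new: address_valid.
Closure: {address_valid, backorder, carrier_assigned, cond_7, cond_8, dock_ready, fragile_item, hazmat_flag, insured, labeled, manifest_closed, notify_customer, order_received, oversize_item, packed, payment_cleared, pick_ticket, priority_ship, restock_request, route_local, shipped, split_shipment, stock_available, stock_low} — 24 facts.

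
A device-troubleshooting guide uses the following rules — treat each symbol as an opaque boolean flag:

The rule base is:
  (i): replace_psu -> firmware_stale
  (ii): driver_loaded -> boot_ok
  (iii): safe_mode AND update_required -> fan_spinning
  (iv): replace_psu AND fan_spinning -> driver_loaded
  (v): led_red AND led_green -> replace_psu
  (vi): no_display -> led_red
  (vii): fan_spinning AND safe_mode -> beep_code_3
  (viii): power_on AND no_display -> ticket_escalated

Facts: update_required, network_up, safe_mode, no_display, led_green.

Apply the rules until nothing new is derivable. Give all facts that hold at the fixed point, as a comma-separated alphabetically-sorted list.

Round 1 fires (iii), (vi), giving fan_spinning, led_red.
Round 2 fires (v), (vii), giving replace_psu, beep_code_3.
Round 3 fires (i), (iv), giving firmware_stale, driver_loaded.
Round 4 fires (ii), giving boot_ok.

beep_code_3, boot_ok, driver_loaded, fan_spinning, firmware_stale, led_green, led_red, network_up, no_display, replace_psu, safe_mode, update_required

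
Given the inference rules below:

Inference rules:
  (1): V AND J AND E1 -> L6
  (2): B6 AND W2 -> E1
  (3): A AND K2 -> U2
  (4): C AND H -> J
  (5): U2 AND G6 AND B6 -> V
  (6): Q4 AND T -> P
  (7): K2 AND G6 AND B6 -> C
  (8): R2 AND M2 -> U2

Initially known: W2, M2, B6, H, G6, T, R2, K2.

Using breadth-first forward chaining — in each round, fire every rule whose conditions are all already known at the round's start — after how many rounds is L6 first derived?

Round 1: (2) [B6 AND W2 -> E1]; (7) [K2 AND G6 AND B6 -> C]; (8) [R2 AND M2 -> U2]. New: E1, C, U2.
Round 2: (4) [C AND H -> J]; (5) [U2 AND G6 AND B6 -> V]. New: J, V.
Round 3: (1) [V AND J AND E1 -> L6]. New: L6.
L6 first appears in round 3.

3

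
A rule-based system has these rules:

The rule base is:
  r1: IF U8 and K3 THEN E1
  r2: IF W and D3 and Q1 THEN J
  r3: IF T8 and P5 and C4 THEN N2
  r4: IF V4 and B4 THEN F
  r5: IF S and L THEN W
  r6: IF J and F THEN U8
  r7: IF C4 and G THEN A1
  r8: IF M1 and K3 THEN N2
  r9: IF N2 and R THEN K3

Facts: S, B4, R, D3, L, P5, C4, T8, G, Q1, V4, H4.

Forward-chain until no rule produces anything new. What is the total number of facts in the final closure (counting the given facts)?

20

Round 1 — r3, r4, r5, r7, derive N2, F, W, A1.
Round 2 — r2, r9, derive J, K3.
Round 3 — r6, derive U8.
Round 4 — r1, derive E1.
Closure: {A1, B4, C4, D3, E1, F, G, H4, J, K3, L, N2, P5, Q1, R, S, T8, U8, V4, W} — 20 facts.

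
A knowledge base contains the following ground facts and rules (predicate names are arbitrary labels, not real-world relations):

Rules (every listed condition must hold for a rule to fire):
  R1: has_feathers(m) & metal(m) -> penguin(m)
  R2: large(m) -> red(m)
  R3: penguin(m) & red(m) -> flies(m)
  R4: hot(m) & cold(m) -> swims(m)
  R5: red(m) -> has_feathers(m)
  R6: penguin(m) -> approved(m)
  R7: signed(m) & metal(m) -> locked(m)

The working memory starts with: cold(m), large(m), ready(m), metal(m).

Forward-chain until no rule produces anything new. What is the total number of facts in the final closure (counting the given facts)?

9

Round 1 — R2, derive red(m).
Round 2 — R5, derive has_feathers(m).
Round 3 — R1, derive penguin(m).
Round 4 — R3, R6, derive flies(m), approved(m).
Closure: {approved(m), cold(m), flies(m), has_feathers(m), large(m), metal(m), penguin(m), ready(m), red(m)} — 9 facts.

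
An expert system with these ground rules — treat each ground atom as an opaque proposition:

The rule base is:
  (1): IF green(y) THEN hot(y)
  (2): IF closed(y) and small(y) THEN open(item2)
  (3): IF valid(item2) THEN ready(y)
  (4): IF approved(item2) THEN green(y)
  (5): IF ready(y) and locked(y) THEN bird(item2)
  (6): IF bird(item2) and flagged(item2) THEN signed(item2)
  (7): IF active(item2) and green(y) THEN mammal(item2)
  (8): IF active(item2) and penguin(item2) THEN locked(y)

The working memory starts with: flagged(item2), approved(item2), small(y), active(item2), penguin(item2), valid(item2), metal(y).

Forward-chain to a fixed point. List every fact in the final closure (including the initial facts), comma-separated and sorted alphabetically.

active(item2), approved(item2), bird(item2), flagged(item2), green(y), hot(y), locked(y), mammal(item2), metal(y), penguin(item2), ready(y), signed(item2), small(y), valid(item2)

Round 1: (3) [IF valid(item2) THEN ready(y)]; (4) [IF approved(item2) THEN green(y)]; (8) [IF active(item2) and penguin(item2) THEN locked(y)]. New: ready(y), green(y), locked(y).
Round 2: (1) [IF green(y) THEN hot(y)]; (5) [IF ready(y) and locked(y) THEN bird(item2)]; (7) [IF active(item2) and green(y) THEN mammal(item2)]. New: hot(y), bird(item2), mammal(item2).
Round 3: (6) [IF bird(item2) and flagged(item2) THEN signed(item2)]. New: signed(item2).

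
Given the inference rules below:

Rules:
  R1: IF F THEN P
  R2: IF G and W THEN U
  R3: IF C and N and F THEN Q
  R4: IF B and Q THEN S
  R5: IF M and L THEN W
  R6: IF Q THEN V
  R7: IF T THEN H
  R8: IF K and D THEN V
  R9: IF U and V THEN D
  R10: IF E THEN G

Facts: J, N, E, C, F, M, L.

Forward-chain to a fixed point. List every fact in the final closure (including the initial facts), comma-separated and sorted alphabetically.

Round 1: R1 [IF F THEN P]; R3 [IF C and N and F THEN Q]; R5 [IF M and L THEN W]; R10 [IF E THEN G]. Adds P, Q, W, G.
Round 2: R2 [IF G and W THEN U]; R6 [IF Q THEN V]. Adds U, V.
Round 3: R9 [IF U and V THEN D]. Adds D.

C, D, E, F, G, J, L, M, N, P, Q, U, V, W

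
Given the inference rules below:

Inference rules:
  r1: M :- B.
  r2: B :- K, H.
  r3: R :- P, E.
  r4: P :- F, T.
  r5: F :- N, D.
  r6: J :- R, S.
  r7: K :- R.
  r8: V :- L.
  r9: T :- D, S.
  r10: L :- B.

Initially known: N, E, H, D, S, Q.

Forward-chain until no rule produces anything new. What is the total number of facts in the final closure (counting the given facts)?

Round 1 fires r5, r9, giving F, T.
Round 2 fires r4, giving P.
Round 3 fires r3, giving R.
Round 4 fires r6, r7, giving J, K.
Round 5 fires r2, giving B.
Round 6 fires r1, r10, giving M, L.
Round 7 fires r8, giving V.
Closure: {B, D, E, F, H, J, K, L, M, N, P, Q, R, S, T, V} — 16 facts.

16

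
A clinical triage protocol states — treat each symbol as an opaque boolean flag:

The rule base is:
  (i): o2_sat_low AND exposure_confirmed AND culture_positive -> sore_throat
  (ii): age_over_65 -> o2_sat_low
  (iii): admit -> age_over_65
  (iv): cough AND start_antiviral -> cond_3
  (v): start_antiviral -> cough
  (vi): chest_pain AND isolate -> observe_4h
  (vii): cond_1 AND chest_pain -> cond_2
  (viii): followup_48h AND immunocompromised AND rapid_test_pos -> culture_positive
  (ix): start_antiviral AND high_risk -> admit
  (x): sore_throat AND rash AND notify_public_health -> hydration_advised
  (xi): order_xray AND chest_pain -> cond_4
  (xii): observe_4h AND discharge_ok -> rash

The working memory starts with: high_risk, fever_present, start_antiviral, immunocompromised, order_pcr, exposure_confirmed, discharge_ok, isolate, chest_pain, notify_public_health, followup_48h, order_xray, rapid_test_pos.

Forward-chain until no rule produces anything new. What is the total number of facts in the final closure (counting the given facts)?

24

[1] (v) [start_antiviral -> cough]; (vi) [chest_pain AND isolate -> observe_4h]; (viii) [followup_48h AND immunocompromised AND rapid_test_pos -> culture_positive]; (ix) [start_antiviral AND high_risk -> admit]; (xi) [order_xray AND chest_pain -> cond_4]. ⇒ new: cough, observe_4h, culture_positive, admit, cond_4.
[2] (iii) [admit -> age_over_65]; (iv) [cough AND start_antiviral -> cond_3]; (xii) [observe_4h AND discharge_ok -> rash]. ⇒ new: age_over_65, cond_3, rash.
[3] (ii) [age_over_65 -> o2_sat_low]. ⇒ new: o2_sat_low.
[4] (i) [o2_sat_low AND exposure_confirmed AND culture_positive -> sore_throat]. ⇒ new: sore_throat.
[5] (x) [sore_throat AND rash AND notify_public_health -> hydration_advised]. ⇒ new: hydration_advised.
Closure: {admit, age_over_65, chest_pain, cond_3, cond_4, cough, culture_positive, discharge_ok, exposure_confirmed, fever_present, followup_48h, high_risk, hydration_advised, immunocompromised, isolate, notify_public_health, o2_sat_low, observe_4h, order_pcr, order_xray, rapid_test_pos, rash, sore_throat, start_antiviral} — 24 facts.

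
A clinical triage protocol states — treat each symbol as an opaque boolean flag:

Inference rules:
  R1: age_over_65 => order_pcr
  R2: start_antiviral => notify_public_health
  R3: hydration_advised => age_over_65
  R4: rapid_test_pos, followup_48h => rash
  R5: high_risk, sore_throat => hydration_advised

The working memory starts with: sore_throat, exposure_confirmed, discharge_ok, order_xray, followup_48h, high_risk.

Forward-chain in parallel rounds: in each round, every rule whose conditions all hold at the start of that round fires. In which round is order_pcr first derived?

[1] R5 [high_risk, sore_throat => hydration_advised]. ⇒ new: hydration_advised.
[2] R3 [hydration_advised => age_over_65]. ⇒ new: age_over_65.
[3] R1 [age_over_65 => order_pcr]. ⇒ new: order_pcr.
order_pcr first appears in round 3.

3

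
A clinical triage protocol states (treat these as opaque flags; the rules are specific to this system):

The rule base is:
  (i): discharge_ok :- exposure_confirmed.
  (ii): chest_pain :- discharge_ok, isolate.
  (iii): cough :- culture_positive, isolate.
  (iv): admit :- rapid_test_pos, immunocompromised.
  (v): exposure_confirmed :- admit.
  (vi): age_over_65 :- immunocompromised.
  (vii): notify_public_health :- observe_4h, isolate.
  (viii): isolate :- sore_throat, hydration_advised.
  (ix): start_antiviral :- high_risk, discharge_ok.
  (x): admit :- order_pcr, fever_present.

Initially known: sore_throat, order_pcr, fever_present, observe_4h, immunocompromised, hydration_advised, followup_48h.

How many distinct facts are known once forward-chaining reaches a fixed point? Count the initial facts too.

14

Round 1 — (vi), (viii), (x), derive age_over_65, isolate, admit.
Round 2 — (v), (vii), derive exposure_confirmed, notify_public_health.
Round 3 — (i), derive discharge_ok.
Round 4 — (ii), derive chest_pain.
Closure: {admit, age_over_65, chest_pain, discharge_ok, exposure_confirmed, fever_present, followup_48h, hydration_advised, immunocompromised, isolate, notify_public_health, observe_4h, order_pcr, sore_throat} — 14 facts.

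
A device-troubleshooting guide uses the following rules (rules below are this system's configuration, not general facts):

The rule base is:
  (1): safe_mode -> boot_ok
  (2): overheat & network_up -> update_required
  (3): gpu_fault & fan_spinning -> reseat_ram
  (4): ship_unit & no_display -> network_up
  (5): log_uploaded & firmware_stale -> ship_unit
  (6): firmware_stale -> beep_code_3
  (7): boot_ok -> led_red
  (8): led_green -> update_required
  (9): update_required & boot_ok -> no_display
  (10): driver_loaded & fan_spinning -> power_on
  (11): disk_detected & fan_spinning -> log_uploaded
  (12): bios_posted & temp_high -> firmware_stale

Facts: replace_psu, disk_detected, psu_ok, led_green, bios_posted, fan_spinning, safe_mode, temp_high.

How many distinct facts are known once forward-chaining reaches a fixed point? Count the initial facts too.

17

Round 1: (1) [safe_mode -> boot_ok]; (8) [led_green -> update_required]; (11) [disk_detected & fan_spinning -> log_uploaded]; (12) [bios_posted & temp_high -> firmware_stale]. Adds boot_ok, update_required, log_uploaded, firmware_stale.
Round 2: (5) [log_uploaded & firmware_stale -> ship_unit]; (6) [firmware_stale -> beep_code_3]; (7) [boot_ok -> led_red]; (9) [update_required & boot_ok -> no_display]. Adds ship_unit, beep_code_3, led_red, no_display.
Round 3: (4) [ship_unit & no_display -> network_up]. Adds network_up.
Closure: {beep_code_3, bios_posted, boot_ok, disk_detected, fan_spinning, firmware_stale, led_green, led_red, log_uploaded, network_up, no_display, psu_ok, replace_psu, safe_mode, ship_unit, temp_high, update_required} — 17 facts.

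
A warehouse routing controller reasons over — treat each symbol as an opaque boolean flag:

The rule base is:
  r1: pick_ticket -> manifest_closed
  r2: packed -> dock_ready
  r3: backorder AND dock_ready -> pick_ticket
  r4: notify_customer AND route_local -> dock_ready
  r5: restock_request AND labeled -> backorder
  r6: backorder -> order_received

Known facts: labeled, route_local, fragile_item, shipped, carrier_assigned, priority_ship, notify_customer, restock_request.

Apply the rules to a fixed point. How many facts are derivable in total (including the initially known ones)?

Round 1 — r4, r5, derive dock_ready, backorder.
Round 2 — r3, r6, derive pick_ticket, order_received.
Round 3 — r1, derive manifest_closed.
Closure: {backorder, carrier_assigned, dock_ready, fragile_item, labeled, manifest_closed, notify_customer, order_received, pick_ticket, priority_ship, restock_request, route_local, shipped} — 13 facts.

13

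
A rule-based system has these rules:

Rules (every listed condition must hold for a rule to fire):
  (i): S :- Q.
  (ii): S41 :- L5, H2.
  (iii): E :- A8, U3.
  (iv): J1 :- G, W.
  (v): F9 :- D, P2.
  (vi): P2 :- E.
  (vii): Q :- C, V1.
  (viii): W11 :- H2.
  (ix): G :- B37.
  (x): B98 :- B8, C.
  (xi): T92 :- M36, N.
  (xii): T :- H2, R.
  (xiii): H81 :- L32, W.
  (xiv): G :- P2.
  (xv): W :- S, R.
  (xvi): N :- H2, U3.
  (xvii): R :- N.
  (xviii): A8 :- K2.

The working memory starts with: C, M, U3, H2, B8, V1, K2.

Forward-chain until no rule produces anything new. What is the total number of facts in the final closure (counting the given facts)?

20

[1] (vii) [Q :- C, V1.]; (viii) [W11 :- H2.]; (x) [B98 :- B8, C.]; (xvi) [N :- H2, U3.]; (xviii) [A8 :- K2.]. ⇒ new: Q, W11, B98, N, A8.
[2] (i) [S :- Q.]; (iii) [E :- A8, U3.]; (xvii) [R :- N.]. ⇒ new: S, E, R.
[3] (vi) [P2 :- E.]; (xii) [T :- H2, R.]; (xv) [W :- S, R.]. ⇒ new: P2, T, W.
[4] (xiv) [G :- P2.]. ⇒ new: G.
[5] (iv) [J1 :- G, W.]. ⇒ new: J1.
Closure: {A8, B8, B98, C, E, G, H2, J1, K2, M, N, P2, Q, R, S, T, U3, V1, W, W11} — 20 facts.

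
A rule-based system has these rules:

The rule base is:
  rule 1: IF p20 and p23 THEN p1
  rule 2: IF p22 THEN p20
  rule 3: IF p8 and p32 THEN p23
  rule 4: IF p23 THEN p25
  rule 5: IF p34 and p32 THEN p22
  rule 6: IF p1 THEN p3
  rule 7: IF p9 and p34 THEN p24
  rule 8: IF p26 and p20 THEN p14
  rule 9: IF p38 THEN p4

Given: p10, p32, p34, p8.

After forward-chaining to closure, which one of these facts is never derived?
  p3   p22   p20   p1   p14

p14

Round 1: rule 3 [IF p8 and p32 THEN p23]; rule 5 [IF p34 and p32 THEN p22]. Adds p23, p22.
Round 2: rule 2 [IF p22 THEN p20]; rule 4 [IF p23 THEN p25]. Adds p20, p25.
Round 3: rule 1 [IF p20 and p23 THEN p1]. Adds p1.
Round 4: rule 6 [IF p1 THEN p3]. Adds p3.
Derived: p22 (round 1), p20 (round 2), p1 (round 3), p3 (round 4). p14 never appears in any round.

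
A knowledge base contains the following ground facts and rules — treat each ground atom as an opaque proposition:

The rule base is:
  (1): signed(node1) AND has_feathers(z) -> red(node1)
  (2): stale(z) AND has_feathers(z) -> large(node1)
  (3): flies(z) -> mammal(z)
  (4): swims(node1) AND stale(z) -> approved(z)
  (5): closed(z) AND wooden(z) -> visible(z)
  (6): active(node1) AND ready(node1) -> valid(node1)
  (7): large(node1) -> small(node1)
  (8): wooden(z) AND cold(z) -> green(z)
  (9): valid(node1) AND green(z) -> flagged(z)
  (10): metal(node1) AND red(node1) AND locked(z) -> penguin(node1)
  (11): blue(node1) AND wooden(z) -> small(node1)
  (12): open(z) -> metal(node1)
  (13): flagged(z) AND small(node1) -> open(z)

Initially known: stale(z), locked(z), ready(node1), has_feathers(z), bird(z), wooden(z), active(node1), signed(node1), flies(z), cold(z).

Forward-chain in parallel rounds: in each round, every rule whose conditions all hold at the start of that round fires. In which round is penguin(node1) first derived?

[1] (1) [signed(node1) AND has_feathers(z) -> red(node1)]; (2) [stale(z) AND has_feathers(z) -> large(node1)]; (3) [flies(z) -> mammal(z)]; (6) [active(node1) AND ready(node1) -> valid(node1)]; (8) [wooden(z) AND cold(z) -> green(z)]. ⇒ new: red(node1), large(node1), mammal(z), valid(node1), green(z).
[2] (7) [large(node1) -> small(node1)]; (9) [valid(node1) AND green(z) -> flagged(z)]. ⇒ new: small(node1), flagged(z).
[3] (13) [flagged(z) AND small(node1) -> open(z)]. ⇒ new: open(z).
[4] (12) [open(z) -> metal(node1)]. ⇒ new: metal(node1).
[5] (10) [metal(node1) AND red(node1) AND locked(z) -> penguin(node1)]. ⇒ new: penguin(node1).
penguin(node1) first appears in round 5.

5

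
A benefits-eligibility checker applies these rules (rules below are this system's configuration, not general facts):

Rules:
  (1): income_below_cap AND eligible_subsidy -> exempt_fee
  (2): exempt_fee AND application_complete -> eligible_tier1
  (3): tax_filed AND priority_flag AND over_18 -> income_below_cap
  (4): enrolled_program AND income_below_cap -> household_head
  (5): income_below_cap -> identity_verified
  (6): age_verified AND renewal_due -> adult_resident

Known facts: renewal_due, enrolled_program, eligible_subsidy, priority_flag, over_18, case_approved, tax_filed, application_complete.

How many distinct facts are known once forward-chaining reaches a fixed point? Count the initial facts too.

Round 1 fires (3), giving income_below_cap.
Round 2 fires (1), (4), (5), giving exempt_fee, household_head, identity_verified.
Round 3 fires (2), giving eligible_tier1.
Closure: {application_complete, case_approved, eligible_subsidy, eligible_tier1, enrolled_program, exempt_fee, household_head, identity_verified, income_below_cap, over_18, priority_flag, renewal_due, tax_filed} — 13 facts.

13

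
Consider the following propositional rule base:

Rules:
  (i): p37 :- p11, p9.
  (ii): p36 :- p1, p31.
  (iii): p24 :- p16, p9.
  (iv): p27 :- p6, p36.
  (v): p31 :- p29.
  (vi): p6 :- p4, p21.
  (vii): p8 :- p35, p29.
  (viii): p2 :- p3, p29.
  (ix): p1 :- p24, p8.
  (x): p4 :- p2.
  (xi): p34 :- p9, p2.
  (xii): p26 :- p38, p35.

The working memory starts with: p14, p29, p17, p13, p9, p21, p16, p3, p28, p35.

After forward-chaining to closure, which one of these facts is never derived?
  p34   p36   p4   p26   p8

Round 1 fires (iii), (v), (vii), (viii), giving p24, p31, p8, p2.
Round 2 fires (ix), (x), (xi), giving p1, p4, p34.
Round 3 fires (ii), (vi), giving p36, p6.
Round 4 fires (iv), giving p27.
Derived: p4 (round 2), p36 (round 3), p8 (round 1), p34 (round 2). p26 never appears in any round.

p26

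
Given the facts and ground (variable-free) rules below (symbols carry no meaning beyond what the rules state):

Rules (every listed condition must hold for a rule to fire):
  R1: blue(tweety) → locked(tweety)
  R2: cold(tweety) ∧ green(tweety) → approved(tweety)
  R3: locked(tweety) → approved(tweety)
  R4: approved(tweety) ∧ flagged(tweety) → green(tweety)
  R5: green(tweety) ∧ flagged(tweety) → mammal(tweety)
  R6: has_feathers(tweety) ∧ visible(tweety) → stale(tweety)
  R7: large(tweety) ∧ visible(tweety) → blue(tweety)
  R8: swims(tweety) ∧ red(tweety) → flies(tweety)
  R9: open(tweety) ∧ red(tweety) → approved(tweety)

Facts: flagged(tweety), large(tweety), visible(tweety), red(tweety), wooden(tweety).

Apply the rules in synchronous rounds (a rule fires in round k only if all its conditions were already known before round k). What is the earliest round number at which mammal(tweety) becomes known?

Round 1 — R7, derive blue(tweety).
Round 2 — R1, derive locked(tweety).
Round 3 — R3, derive approved(tweety).
Round 4 — R4, derive green(tweety).
Round 5 — R5, derive mammal(tweety).
mammal(tweety) first appears in round 5.

5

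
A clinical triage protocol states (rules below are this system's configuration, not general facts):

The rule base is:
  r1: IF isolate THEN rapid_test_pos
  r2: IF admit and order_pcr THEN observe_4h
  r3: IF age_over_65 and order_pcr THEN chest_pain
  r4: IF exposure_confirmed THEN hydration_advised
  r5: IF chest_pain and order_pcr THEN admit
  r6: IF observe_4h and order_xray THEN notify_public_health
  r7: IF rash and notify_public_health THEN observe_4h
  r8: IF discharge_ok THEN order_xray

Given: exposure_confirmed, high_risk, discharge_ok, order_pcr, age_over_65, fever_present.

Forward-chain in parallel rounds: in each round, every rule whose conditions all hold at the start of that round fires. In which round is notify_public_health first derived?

4

Round 1 — r3, r4, r8, derive chest_pain, hydration_advised, order_xray.
Round 2 — r5, derive admit.
Round 3 — r2, derive observe_4h.
Round 4 — r6, derive notify_public_health.
notify_public_health first appears in round 4.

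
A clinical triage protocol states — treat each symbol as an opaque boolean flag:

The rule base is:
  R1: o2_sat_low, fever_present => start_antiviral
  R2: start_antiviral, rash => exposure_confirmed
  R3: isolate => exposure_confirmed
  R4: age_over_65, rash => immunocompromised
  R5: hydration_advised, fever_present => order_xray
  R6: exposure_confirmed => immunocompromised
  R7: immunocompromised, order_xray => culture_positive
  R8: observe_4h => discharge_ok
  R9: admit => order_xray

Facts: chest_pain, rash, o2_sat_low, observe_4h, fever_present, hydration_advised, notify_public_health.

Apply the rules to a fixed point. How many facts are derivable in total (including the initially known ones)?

Round 1 fires R1, R5, R8, giving start_antiviral, order_xray, discharge_ok.
Round 2 fires R2, giving exposure_confirmed.
Round 3 fires R6, giving immunocompromised.
Round 4 fires R7, giving culture_positive.
Closure: {chest_pain, culture_positive, discharge_ok, exposure_confirmed, fever_present, hydration_advised, immunocompromised, notify_public_health, o2_sat_low, observe_4h, order_xray, rash, start_antiviral} — 13 facts.

13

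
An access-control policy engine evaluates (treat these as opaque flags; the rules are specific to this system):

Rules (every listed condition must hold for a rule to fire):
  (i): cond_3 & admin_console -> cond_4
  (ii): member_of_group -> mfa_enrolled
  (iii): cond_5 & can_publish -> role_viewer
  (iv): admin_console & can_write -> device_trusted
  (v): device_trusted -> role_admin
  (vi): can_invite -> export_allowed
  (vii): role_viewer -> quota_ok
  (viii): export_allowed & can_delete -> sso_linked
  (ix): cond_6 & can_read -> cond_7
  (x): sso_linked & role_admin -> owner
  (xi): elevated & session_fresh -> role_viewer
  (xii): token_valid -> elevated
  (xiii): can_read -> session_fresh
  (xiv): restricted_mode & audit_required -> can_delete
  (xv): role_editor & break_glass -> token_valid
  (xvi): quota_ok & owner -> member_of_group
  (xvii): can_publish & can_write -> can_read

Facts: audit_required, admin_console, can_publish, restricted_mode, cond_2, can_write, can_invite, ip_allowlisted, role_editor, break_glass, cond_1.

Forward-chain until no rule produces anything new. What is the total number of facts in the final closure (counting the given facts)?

25

[1] (iv) [admin_console & can_write -> device_trusted]; (vi) [can_invite -> export_allowed]; (xiv) [restricted_mode & audit_required -> can_delete]; (xv) [role_editor & break_glass -> token_valid]; (xvii) [can_publish & can_write -> can_read]. ⇒ new: device_trusted, export_allowed, can_delete, token_valid, can_read.
[2] (v) [device_trusted -> role_admin]; (viii) [export_allowed & can_delete -> sso_linked]; (xii) [token_valid -> elevated]; (xiii) [can_read -> session_fresh]. ⇒ new: role_admin, sso_linked, elevated, session_fresh.
[3] (x) [sso_linked & role_admin -> owner]; (xi) [elevated & session_fresh -> role_viewer]. ⇒ new: owner, role_viewer.
[4] (vii) [role_viewer -> quota_ok]. ⇒ new: quota_ok.
[5] (xvi) [quota_ok & owner -> member_of_group]. ⇒ new: member_of_group.
[6] (ii) [member_of_group -> mfa_enrolled]. ⇒ new: mfa_enrolled.
Closure: {admin_console, audit_required, break_glass, can_delete, can_invite, can_publish, can_read, can_write, cond_1, cond_2, device_trusted, elevated, export_allowed, ip_allowlisted, member_of_group, mfa_enrolled, owner, quota_ok, restricted_mode, role_admin, role_editor, role_viewer, session_fresh, sso_linked, token_valid} — 25 facts.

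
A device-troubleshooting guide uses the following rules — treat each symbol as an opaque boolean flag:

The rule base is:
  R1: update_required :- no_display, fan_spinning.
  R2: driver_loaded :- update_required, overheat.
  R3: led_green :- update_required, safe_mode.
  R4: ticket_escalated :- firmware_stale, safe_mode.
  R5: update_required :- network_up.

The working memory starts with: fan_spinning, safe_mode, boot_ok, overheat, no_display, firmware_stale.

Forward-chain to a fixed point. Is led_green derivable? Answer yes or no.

[1] R1 [update_required :- no_display, fan_spinning.]; R4 [ticket_escalated :- firmware_stale, safe_mode.]. ⇒ new: update_required, ticket_escalated.
[2] R2 [driver_loaded :- update_required, overheat.]; R3 [led_green :- update_required, safe_mode.]. ⇒ new: driver_loaded, led_green.
led_green appears in round 2, so it is derivable.

yes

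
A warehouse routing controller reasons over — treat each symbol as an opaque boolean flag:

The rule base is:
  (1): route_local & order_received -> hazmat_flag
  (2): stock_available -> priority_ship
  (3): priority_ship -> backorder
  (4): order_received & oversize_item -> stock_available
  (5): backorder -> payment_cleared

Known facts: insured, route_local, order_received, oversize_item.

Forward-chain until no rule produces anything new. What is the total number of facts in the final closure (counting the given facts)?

9

Round 1 fires (1), (4), giving hazmat_flag, stock_available.
Round 2 fires (2), giving priority_ship.
Round 3 fires (3), giving backorder.
Round 4 fires (5), giving payment_cleared.
Closure: {backorder, hazmat_flag, insured, order_received, oversize_item, payment_cleared, priority_ship, route_local, stock_available} — 9 facts.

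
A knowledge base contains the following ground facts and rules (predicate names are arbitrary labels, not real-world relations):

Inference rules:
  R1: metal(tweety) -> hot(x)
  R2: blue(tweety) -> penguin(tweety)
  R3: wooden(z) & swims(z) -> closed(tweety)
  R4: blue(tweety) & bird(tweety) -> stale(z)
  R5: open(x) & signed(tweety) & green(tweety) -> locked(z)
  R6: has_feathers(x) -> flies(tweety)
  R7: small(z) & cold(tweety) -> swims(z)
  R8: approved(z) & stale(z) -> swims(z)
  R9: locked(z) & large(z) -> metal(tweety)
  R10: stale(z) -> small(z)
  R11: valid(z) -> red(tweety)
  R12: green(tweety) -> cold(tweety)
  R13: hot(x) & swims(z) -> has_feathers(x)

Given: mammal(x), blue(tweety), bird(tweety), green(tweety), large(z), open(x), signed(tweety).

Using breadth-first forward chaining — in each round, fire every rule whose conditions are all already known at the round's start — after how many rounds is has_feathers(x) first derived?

Round 1 fires R2, R4, R5, R12, giving penguin(tweety), stale(z), locked(z), cold(tweety).
Round 2 fires R9, R10, giving metal(tweety), small(z).
Round 3 fires R1, R7, giving hot(x), swims(z).
Round 4 fires R13, giving has_feathers(x).
has_feathers(x) first appears in round 4.

4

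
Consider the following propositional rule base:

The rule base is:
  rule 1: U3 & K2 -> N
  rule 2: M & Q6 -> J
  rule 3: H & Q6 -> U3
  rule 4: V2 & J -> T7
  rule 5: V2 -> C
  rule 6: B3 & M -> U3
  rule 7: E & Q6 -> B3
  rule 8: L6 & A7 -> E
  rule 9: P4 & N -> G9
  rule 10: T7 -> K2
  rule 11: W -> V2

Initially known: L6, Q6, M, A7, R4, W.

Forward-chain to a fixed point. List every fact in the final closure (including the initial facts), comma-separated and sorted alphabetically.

A7, B3, C, E, J, K2, L6, M, N, Q6, R4, T7, U3, V2, W

Round 1 fires rule 2, rule 8, rule 11, giving J, E, V2.
Round 2 fires rule 4, rule 5, rule 7, giving T7, C, B3.
Round 3 fires rule 6, rule 10, giving U3, K2.
Round 4 fires rule 1, giving N.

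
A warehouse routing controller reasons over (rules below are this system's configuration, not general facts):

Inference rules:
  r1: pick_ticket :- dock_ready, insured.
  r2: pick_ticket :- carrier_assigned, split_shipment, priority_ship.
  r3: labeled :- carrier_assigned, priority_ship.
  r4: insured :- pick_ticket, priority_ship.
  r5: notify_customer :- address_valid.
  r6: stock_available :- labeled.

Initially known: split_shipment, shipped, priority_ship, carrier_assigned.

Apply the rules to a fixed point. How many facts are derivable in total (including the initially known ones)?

Round 1: r2 [pick_ticket :- carrier_assigned, split_shipment, priority_ship.]; r3 [labeled :- carrier_assigned, priority_ship.]. Adds pick_ticket, labeled.
Round 2: r4 [insured :- pick_ticket, priority_ship.]; r6 [stock_available :- labeled.]. Adds insured, stock_available.
Closure: {carrier_assigned, insured, labeled, pick_ticket, priority_ship, shipped, split_shipment, stock_available} — 8 facts.

8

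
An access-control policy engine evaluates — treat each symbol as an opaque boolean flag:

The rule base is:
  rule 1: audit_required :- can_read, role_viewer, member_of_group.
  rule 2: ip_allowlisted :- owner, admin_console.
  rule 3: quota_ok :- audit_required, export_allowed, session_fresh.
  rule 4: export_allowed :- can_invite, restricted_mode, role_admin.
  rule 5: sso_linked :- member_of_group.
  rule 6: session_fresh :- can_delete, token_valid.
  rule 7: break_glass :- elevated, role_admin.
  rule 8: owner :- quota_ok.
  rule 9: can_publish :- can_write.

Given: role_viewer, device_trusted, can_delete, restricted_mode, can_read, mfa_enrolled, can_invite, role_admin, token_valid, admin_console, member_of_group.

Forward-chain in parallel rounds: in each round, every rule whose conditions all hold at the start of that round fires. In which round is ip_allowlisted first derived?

Round 1: rule 1 [audit_required :- can_read, role_viewer, member_of_group.]; rule 4 [export_allowed :- can_invite, restricted_mode, role_admin.]; rule 5 [sso_linked :- member_of_group.]; rule 6 [session_fresh :- can_delete, token_valid.]. New: audit_required, export_allowed, sso_linked, session_fresh.
Round 2: rule 3 [quota_ok :- audit_required, export_allowed, session_fresh.]. New: quota_ok.
Round 3: rule 8 [owner :- quota_ok.]. New: owner.
Round 4: rule 2 [ip_allowlisted :- owner, admin_console.]. New: ip_allowlisted.
ip_allowlisted first appears in round 4.

4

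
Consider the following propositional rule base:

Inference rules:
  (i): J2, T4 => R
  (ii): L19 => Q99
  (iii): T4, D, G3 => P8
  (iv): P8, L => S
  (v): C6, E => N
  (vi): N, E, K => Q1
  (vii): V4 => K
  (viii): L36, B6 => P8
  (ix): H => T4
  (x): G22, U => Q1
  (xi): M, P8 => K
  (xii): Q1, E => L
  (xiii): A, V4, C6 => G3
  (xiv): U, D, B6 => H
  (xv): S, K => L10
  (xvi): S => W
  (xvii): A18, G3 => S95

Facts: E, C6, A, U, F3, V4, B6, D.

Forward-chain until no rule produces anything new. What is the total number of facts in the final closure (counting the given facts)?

19

Round 1: (v) [C6, E => N]; (vii) [V4 => K]; (xiii) [A, V4, C6 => G3]; (xiv) [U, D, B6 => H]. Adds N, K, G3, H.
Round 2: (vi) [N, E, K => Q1]; (ix) [H => T4]. Adds Q1, T4.
Round 3: (iii) [T4, D, G3 => P8]; (xii) [Q1, E => L]. Adds P8, L.
Round 4: (iv) [P8, L => S]. Adds S.
Round 5: (xv) [S, K => L10]; (xvi) [S => W]. Adds L10, W.
Closure: {A, B6, C6, D, E, F3, G3, H, K, L, L10, N, P8, Q1, S, T4, U, V4, W} — 19 facts.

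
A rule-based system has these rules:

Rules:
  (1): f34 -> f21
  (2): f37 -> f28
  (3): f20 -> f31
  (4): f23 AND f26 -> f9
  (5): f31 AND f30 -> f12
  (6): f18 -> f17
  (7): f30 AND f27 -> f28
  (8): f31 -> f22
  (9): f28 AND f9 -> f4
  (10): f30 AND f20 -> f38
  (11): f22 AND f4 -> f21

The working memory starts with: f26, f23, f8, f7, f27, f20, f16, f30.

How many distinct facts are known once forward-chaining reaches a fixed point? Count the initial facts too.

Round 1: (3) [f20 -> f31]; (4) [f23 AND f26 -> f9]; (7) [f30 AND f27 -> f28]; (10) [f30 AND f20 -> f38]. Adds f31, f9, f28, f38.
Round 2: (5) [f31 AND f30 -> f12]; (8) [f31 -> f22]; (9) [f28 AND f9 -> f4]. Adds f12, f22, f4.
Round 3: (11) [f22 AND f4 -> f21]. Adds f21.
Closure: {f12, f16, f20, f21, f22, f23, f26, f27, f28, f30, f31, f38, f4, f7, f8, f9} — 16 facts.

16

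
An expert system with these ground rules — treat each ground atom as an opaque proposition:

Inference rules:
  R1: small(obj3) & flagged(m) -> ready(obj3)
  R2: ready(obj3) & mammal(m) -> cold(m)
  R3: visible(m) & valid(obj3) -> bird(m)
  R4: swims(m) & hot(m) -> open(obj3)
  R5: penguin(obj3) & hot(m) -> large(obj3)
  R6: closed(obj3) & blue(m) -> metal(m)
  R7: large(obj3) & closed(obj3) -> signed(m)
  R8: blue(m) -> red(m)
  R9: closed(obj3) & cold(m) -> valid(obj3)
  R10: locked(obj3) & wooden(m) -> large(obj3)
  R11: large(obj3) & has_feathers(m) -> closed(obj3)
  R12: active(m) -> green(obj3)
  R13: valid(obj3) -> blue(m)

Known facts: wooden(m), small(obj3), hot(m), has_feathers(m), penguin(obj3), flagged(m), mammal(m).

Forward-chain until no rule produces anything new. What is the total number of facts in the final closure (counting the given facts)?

16

Round 1 — R1, R5, derive ready(obj3), large(obj3).
Round 2 — R2, R11, derive cold(m), closed(obj3).
Round 3 — R7, R9, derive signed(m), valid(obj3).
Round 4 — R13, derive blue(m).
Round 5 — R6, R8, derive metal(m), red(m).
Closure: {blue(m), closed(obj3), cold(m), flagged(m), has_feathers(m), hot(m), large(obj3), mammal(m), metal(m), penguin(obj3), ready(obj3), red(m), signed(m), small(obj3), valid(obj3), wooden(m)} — 16 facts.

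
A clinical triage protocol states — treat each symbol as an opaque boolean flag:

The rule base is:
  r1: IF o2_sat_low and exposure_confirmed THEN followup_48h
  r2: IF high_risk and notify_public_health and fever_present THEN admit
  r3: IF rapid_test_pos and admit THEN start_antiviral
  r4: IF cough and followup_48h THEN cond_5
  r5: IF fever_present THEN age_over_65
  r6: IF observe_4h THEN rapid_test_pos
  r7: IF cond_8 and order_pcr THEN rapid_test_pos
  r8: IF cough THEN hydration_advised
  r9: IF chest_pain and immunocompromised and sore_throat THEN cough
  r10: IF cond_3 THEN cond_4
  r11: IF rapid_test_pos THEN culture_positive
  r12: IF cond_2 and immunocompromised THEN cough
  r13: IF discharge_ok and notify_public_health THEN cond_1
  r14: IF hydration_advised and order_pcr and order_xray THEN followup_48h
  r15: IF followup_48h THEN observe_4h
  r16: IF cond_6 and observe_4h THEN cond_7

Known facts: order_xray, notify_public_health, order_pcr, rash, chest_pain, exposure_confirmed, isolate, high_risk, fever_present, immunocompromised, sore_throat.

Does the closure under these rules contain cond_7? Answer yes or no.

no

Round 1 fires r2, r5, r9, giving admit, age_over_65, cough.
Round 2 fires r8, giving hydration_advised.
Round 3 fires r14, giving followup_48h.
Round 4 fires r4, r15, giving cond_5, observe_4h.
Round 5 fires r6, giving rapid_test_pos.
Round 6 fires r3, r11, giving start_antiviral, culture_positive.
Fixed point reached. cond_7 is concluded only by r16; r16 needs cond_6 (never derived).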